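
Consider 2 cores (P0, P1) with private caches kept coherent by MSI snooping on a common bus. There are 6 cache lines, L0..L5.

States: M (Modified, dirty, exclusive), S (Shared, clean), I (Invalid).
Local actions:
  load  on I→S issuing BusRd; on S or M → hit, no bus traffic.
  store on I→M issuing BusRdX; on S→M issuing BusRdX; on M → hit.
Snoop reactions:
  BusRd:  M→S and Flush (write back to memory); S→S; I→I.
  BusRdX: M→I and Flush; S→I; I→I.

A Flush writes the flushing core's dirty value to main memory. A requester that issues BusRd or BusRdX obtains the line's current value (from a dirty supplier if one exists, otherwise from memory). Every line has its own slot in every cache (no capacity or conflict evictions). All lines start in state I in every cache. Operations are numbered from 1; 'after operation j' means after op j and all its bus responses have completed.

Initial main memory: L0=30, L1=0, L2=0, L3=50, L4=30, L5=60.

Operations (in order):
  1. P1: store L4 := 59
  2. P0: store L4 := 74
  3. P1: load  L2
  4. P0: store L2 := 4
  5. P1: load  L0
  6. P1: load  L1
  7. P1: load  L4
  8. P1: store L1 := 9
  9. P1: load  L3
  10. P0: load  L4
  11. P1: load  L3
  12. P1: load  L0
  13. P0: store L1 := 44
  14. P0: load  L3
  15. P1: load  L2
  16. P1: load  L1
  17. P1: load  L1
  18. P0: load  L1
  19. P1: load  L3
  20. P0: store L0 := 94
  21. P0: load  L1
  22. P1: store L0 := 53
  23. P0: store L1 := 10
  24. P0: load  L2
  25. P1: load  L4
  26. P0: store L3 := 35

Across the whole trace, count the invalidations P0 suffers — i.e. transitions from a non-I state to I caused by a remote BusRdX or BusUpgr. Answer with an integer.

invalidations = 1

  op1 P1: store L4 := 59 → I/M on L4; bus BusRdX; mem=30
  op2 P0: store L4 := 74 → M/I on L4; bus BusRdX Flush; mem=59
  op3 P1: load  L2 → I/S on L2; bus BusRd; mem=0
  op4 P0: store L2 := 4 → M/I on L2; bus BusRdX; mem=0
  op5 P1: load  L0 → I/S on L0; bus BusRd; mem=30
  op6 P1: load  L1 → I/S on L1; bus BusRd; mem=0
  op7 P1: load  L4 → S/S on L4; bus BusRd Flush; mem=74
  op8 P1: store L1 := 9 → I/M on L1; bus BusRdX; mem=0
  op9 P1: load  L3 → I/S on L3; bus BusRd; mem=50
  op10 P0: load  L4 → S/S on L4; bus (none); mem=74
  op11 P1: load  L3 → I/S on L3; bus (none); mem=50
  op12 P1: load  L0 → I/S on L0; bus (none); mem=30
  op13 P0: store L1 := 44 → M/I on L1; bus BusRdX Flush; mem=9
  op14 P0: load  L3 → S/S on L3; bus BusRd; mem=50
  op15 P1: load  L2 → S/S on L2; bus BusRd Flush; mem=4
  op16 P1: load  L1 → S/S on L1; bus BusRd Flush; mem=44
  op17 P1: load  L1 → S/S on L1; bus (none); mem=44
  op18 P0: load  L1 → S/S on L1; bus (none); mem=44
  op19 P1: load  L3 → S/S on L3; bus (none); mem=50
  op20 P0: store L0 := 94 → M/I on L0; bus BusRdX; mem=30
  op21 P0: load  L1 → S/S on L1; bus (none); mem=44
  op22 P1: store L0 := 53 → I/M on L0; bus BusRdX Flush; mem=94
  op23 P0: store L1 := 10 → M/I on L1; bus BusRdX; mem=44
  op24 P0: load  L2 → S/S on L2; bus (none); mem=4
  op25 P1: load  L4 → S/S on L4; bus (none); mem=74
  op26 P0: store L3 := 35 → M/I on L3; bus BusRdX; mem=50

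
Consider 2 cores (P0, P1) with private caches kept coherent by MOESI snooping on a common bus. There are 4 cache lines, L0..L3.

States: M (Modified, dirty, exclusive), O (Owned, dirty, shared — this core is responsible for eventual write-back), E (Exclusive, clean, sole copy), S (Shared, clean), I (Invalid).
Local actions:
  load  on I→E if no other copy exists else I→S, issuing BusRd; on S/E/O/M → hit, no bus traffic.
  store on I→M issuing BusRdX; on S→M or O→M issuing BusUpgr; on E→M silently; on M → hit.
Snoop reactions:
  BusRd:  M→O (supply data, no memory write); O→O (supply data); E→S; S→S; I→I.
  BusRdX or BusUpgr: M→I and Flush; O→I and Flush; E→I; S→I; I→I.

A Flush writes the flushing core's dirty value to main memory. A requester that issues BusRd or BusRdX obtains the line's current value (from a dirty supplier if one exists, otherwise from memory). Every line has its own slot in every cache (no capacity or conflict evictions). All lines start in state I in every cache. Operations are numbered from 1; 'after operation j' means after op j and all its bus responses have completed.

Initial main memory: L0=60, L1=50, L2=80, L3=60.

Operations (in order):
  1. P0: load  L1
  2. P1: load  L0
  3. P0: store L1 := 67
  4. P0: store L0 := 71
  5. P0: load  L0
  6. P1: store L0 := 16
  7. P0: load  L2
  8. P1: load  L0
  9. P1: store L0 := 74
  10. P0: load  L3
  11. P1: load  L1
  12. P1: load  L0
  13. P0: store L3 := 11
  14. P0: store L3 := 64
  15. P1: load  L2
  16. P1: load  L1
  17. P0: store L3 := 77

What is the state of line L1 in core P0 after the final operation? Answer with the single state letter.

state = O

1. P0: load  L1  bus=[BusRd]  L1: P0=E P1=I  mem[L1]=50
2. P1: load  L0  bus=[BusRd]  L0: P0=I P1=E  mem[L0]=60
3. P0: store L1 := 67  bus=[-]  L1: P0=M P1=I  mem[L1]=50
4. P0: store L0 := 71  bus=[BusRdX]  L0: P0=M P1=I  mem[L0]=60
5. P0: load  L0  bus=[-]  L0: P0=M P1=I  mem[L0]=60
6. P1: store L0 := 16  bus=[BusRdX,Flush]  L0: P0=I P1=M  mem[L0]=71
7. P0: load  L2  bus=[BusRd]  L2: P0=E P1=I  mem[L2]=80
8. P1: load  L0  bus=[-]  L0: P0=I P1=M  mem[L0]=71
9. P1: store L0 := 74  bus=[-]  L0: P0=I P1=M  mem[L0]=71
10. P0: load  L3  bus=[BusRd]  L3: P0=E P1=I  mem[L3]=60
11. P1: load  L1  bus=[BusRd]  L1: P0=O P1=S  mem[L1]=50
12. P1: load  L0  bus=[-]  L0: P0=I P1=M  mem[L0]=71
13. P0: store L3 := 11  bus=[-]  L3: P0=M P1=I  mem[L3]=60
14. P0: store L3 := 64  bus=[-]  L3: P0=M P1=I  mem[L3]=60
15. P1: load  L2  bus=[BusRd]  L2: P0=S P1=S  mem[L2]=80
16. P1: load  L1  bus=[-]  L1: P0=O P1=S  mem[L1]=50
17. P0: store L3 := 77  bus=[-]  L3: P0=M P1=I  mem[L3]=60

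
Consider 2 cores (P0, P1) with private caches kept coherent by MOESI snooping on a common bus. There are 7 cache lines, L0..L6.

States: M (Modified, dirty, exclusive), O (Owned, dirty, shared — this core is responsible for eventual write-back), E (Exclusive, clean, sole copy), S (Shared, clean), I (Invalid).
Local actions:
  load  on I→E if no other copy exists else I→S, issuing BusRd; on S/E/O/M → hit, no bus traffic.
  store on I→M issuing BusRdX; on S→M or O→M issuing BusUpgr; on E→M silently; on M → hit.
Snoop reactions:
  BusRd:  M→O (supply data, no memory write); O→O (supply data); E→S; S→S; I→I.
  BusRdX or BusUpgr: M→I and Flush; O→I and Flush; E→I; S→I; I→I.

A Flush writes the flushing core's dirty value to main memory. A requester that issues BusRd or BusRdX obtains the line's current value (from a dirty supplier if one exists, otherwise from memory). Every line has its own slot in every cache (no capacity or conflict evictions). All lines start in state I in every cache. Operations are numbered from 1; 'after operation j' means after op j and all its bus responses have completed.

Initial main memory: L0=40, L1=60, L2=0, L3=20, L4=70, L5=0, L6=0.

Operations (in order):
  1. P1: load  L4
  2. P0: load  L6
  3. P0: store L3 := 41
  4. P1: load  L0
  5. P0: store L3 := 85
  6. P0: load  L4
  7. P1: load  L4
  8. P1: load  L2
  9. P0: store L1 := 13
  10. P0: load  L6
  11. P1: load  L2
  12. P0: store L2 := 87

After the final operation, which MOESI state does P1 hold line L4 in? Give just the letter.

step 1: P1: load  L4  ⟶  IE  (L4)  txn=BusRd  M[L4]=70
step 2: P0: load  L6  ⟶  EI  (L6)  txn=BusRd  M[L6]=0
step 3: P0: store L3 := 41  ⟶  MI  (L3)  txn=BusRdX  M[L3]=20
step 4: P1: load  L0  ⟶  IE  (L0)  txn=BusRd  M[L0]=40
step 5: P0: store L3 := 85  ⟶  MI  (L3)  txn=∅  M[L3]=20
step 6: P0: load  L4  ⟶  SS  (L4)  txn=BusRd  M[L4]=70
step 7: P1: load  L4  ⟶  SS  (L4)  txn=∅  M[L4]=70
step 8: P1: load  L2  ⟶  IE  (L2)  txn=BusRd  M[L2]=0
step 9: P0: store L1 := 13  ⟶  MI  (L1)  txn=BusRdX  M[L1]=60
step 10: P0: load  L6  ⟶  EI  (L6)  txn=∅  M[L6]=0
step 11: P1: load  L2  ⟶  IE  (L2)  txn=∅  M[L2]=0
step 12: P0: store L2 := 87  ⟶  MI  (L2)  txn=BusRdX  M[L2]=0

state = S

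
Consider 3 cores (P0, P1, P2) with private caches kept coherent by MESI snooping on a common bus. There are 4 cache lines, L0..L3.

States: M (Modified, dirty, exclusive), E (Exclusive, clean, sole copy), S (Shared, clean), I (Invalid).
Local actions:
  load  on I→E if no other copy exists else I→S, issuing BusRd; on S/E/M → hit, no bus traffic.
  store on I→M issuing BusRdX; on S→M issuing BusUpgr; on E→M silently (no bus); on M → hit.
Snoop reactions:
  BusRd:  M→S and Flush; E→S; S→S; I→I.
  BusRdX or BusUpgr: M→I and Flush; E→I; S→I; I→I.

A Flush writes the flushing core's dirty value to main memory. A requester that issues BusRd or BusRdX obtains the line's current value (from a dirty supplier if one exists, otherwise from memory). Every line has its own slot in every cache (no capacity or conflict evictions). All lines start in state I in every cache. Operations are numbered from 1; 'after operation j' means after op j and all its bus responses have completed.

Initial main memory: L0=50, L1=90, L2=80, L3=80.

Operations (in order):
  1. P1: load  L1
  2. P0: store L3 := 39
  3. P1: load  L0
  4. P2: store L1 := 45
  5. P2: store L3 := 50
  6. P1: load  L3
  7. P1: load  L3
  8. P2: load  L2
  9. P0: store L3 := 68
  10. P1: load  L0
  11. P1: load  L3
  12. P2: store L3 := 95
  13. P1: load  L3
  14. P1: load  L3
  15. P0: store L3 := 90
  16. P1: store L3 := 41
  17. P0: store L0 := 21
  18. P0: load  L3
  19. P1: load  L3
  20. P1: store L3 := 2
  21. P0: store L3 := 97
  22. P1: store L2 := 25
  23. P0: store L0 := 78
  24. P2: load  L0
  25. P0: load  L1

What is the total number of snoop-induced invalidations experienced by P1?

1. P1: load  L1  bus=[BusRd]  L1: P0=I P1=E P2=I  mem[L1]=90
2. P0: store L3 := 39  bus=[BusRdX]  L3: P0=M P1=I P2=I  mem[L3]=80
3. P1: load  L0  bus=[BusRd]  L0: P0=I P1=E P2=I  mem[L0]=50
4. P2: store L1 := 45  bus=[BusRdX]  L1: P0=I P1=I P2=M  mem[L1]=90
5. P2: store L3 := 50  bus=[BusRdX,Flush]  L3: P0=I P1=I P2=M  mem[L3]=39
6. P1: load  L3  bus=[BusRd,Flush]  L3: P0=I P1=S P2=S  mem[L3]=50
7. P1: load  L3  bus=[-]  L3: P0=I P1=S P2=S  mem[L3]=50
8. P2: load  L2  bus=[BusRd]  L2: P0=I P1=I P2=E  mem[L2]=80
9. P0: store L3 := 68  bus=[BusRdX]  L3: P0=M P1=I P2=I  mem[L3]=50
10. P1: load  L0  bus=[-]  L0: P0=I P1=E P2=I  mem[L0]=50
11. P1: load  L3  bus=[BusRd,Flush]  L3: P0=S P1=S P2=I  mem[L3]=68
12. P2: store L3 := 95  bus=[BusRdX]  L3: P0=I P1=I P2=M  mem[L3]=68
13. P1: load  L3  bus=[BusRd,Flush]  L3: P0=I P1=S P2=S  mem[L3]=95
14. P1: load  L3  bus=[-]  L3: P0=I P1=S P2=S  mem[L3]=95
15. P0: store L3 := 90  bus=[BusRdX]  L3: P0=M P1=I P2=I  mem[L3]=95
16. P1: store L3 := 41  bus=[BusRdX,Flush]  L3: P0=I P1=M P2=I  mem[L3]=90
17. P0: store L0 := 21  bus=[BusRdX]  L0: P0=M P1=I P2=I  mem[L0]=50
18. P0: load  L3  bus=[BusRd,Flush]  L3: P0=S P1=S P2=I  mem[L3]=41
19. P1: load  L3  bus=[-]  L3: P0=S P1=S P2=I  mem[L3]=41
20. P1: store L3 := 2  bus=[BusUpgr]  L3: P0=I P1=M P2=I  mem[L3]=41
21. P0: store L3 := 97  bus=[BusRdX,Flush]  L3: P0=M P1=I P2=I  mem[L3]=2
22. P1: store L2 := 25  bus=[BusRdX]  L2: P0=I P1=M P2=I  mem[L2]=80
23. P0: store L0 := 78  bus=[-]  L0: P0=M P1=I P2=I  mem[L0]=50
24. P2: load  L0  bus=[BusRd,Flush]  L0: P0=S P1=I P2=S  mem[L0]=78
25. P0: load  L1  bus=[BusRd,Flush]  L1: P0=S P1=I P2=S  mem[L1]=45

invalidations = 6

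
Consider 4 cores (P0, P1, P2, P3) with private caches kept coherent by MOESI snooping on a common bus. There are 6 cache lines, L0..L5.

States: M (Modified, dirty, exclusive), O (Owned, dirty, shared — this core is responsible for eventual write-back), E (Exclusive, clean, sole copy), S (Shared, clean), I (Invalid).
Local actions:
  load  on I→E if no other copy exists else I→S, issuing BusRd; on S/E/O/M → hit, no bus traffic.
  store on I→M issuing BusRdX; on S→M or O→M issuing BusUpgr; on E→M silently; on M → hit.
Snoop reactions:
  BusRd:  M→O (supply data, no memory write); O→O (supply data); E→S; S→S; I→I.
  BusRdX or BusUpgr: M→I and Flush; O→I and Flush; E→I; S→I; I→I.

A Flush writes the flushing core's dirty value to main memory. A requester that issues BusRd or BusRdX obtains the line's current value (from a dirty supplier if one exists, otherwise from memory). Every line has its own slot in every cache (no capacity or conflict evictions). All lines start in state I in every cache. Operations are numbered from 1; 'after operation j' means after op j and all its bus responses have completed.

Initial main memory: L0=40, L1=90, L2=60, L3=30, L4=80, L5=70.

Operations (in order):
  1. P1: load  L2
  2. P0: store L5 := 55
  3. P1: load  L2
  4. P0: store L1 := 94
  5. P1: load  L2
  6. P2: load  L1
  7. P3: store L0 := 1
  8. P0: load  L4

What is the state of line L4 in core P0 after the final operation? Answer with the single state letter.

  op1 P1: load  L2 → I/E/I/I on L2; bus BusRd; mem=60
  op2 P0: store L5 := 55 → M/I/I/I on L5; bus BusRdX; mem=70
  op3 P1: load  L2 → I/E/I/I on L2; bus (none); mem=60
  op4 P0: store L1 := 94 → M/I/I/I on L1; bus BusRdX; mem=90
  op5 P1: load  L2 → I/E/I/I on L2; bus (none); mem=60
  op6 P2: load  L1 → O/I/S/I on L1; bus BusRd; mem=90
  op7 P3: store L0 := 1 → I/I/I/M on L0; bus BusRdX; mem=40
  op8 P0: load  L4 → E/I/I/I on L4; bus BusRd; mem=80

state = E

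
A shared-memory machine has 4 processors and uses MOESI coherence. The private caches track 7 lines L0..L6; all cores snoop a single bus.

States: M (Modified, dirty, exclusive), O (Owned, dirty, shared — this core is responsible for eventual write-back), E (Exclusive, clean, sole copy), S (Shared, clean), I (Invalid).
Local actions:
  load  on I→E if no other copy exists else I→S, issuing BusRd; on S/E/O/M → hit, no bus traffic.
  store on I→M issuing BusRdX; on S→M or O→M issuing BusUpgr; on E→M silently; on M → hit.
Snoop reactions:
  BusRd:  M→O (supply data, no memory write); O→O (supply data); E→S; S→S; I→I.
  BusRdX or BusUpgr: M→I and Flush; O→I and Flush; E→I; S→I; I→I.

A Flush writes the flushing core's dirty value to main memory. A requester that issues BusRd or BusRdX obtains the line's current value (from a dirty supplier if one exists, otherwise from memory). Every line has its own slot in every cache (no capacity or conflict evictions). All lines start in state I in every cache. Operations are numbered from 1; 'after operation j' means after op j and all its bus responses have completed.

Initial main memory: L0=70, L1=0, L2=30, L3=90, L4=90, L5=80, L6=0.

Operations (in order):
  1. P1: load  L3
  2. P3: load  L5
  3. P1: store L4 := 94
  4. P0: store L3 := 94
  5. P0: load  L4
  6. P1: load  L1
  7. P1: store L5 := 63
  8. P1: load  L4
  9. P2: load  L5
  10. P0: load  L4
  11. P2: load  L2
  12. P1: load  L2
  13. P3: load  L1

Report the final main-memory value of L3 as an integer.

memory[L3] = 90

[1] P1: load  L3 | P0:I, P1:E(90), P2:I, P3:I | bus: BusRd
[2] P3: load  L5 | P0:I, P1:I, P2:I, P3:E(80) | bus: BusRd
[3] P1: store L4 := 94 | P0:I, P1:M(94), P2:I, P3:I | bus: BusRdX
[4] P0: store L3 := 94 | P0:M(94), P1:I, P2:I, P3:I | bus: BusRdX
[5] P0: load  L4 | P0:S(94), P1:O(94), P2:I, P3:I | bus: BusRd
[6] P1: load  L1 | P0:I, P1:E(0), P2:I, P3:I | bus: BusRd
[7] P1: store L5 := 63 | P0:I, P1:M(63), P2:I, P3:I | bus: BusRdX
[8] P1: load  L4 | P0:S(94), P1:O(94), P2:I, P3:I | bus: none
[9] P2: load  L5 | P0:I, P1:O(63), P2:S(63), P3:I | bus: BusRd
[10] P0: load  L4 | P0:S(94), P1:O(94), P2:I, P3:I | bus: none
[11] P2: load  L2 | P0:I, P1:I, P2:E(30), P3:I | bus: BusRd
[12] P1: load  L2 | P0:I, P1:S(30), P2:S(30), P3:I | bus: BusRd
[13] P3: load  L1 | P0:I, P1:S(0), P2:I, P3:S(0) | bus: BusRd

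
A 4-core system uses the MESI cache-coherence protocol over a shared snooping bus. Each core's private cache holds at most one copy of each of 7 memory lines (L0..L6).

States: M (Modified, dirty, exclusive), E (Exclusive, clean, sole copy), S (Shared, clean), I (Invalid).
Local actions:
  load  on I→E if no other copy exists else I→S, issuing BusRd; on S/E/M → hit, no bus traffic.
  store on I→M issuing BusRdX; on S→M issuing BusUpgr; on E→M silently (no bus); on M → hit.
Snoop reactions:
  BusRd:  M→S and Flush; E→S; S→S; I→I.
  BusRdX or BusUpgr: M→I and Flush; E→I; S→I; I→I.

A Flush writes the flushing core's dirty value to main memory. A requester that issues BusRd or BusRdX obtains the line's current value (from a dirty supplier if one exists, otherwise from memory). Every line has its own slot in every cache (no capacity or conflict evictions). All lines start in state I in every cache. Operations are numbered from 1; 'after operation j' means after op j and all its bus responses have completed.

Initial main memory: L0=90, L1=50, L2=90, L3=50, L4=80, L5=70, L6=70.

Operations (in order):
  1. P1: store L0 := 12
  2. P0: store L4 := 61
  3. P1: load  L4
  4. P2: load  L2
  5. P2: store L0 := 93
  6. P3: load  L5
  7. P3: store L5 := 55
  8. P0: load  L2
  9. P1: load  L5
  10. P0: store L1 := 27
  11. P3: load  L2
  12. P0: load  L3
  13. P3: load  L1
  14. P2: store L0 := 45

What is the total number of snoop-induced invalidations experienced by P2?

step 1: P1: store L0 := 12  ⟶  IMII  (L0)  txn=BusRdX  M[L0]=90
step 2: P0: store L4 := 61  ⟶  MIII  (L4)  txn=BusRdX  M[L4]=80
step 3: P1: load  L4  ⟶  SSII  (L4)  txn=BusRd+Flush  M[L4]=61
step 4: P2: load  L2  ⟶  IIEI  (L2)  txn=BusRd  M[L2]=90
step 5: P2: store L0 := 93  ⟶  IIMI  (L0)  txn=BusRdX+Flush  M[L0]=12
step 6: P3: load  L5  ⟶  IIIE  (L5)  txn=BusRd  M[L5]=70
step 7: P3: store L5 := 55  ⟶  IIIM  (L5)  txn=∅  M[L5]=70
step 8: P0: load  L2  ⟶  SISI  (L2)  txn=BusRd  M[L2]=90
step 9: P1: load  L5  ⟶  ISIS  (L5)  txn=BusRd+Flush  M[L5]=55
step 10: P0: store L1 := 27  ⟶  MIII  (L1)  txn=BusRdX  M[L1]=50
step 11: P3: load  L2  ⟶  SISS  (L2)  txn=BusRd  M[L2]=90
step 12: P0: load  L3  ⟶  EIII  (L3)  txn=BusRd  M[L3]=50
step 13: P3: load  L1  ⟶  SIIS  (L1)  txn=BusRd+Flush  M[L1]=27
step 14: P2: store L0 := 45  ⟶  IIMI  (L0)  txn=∅  M[L0]=12

invalidations = 0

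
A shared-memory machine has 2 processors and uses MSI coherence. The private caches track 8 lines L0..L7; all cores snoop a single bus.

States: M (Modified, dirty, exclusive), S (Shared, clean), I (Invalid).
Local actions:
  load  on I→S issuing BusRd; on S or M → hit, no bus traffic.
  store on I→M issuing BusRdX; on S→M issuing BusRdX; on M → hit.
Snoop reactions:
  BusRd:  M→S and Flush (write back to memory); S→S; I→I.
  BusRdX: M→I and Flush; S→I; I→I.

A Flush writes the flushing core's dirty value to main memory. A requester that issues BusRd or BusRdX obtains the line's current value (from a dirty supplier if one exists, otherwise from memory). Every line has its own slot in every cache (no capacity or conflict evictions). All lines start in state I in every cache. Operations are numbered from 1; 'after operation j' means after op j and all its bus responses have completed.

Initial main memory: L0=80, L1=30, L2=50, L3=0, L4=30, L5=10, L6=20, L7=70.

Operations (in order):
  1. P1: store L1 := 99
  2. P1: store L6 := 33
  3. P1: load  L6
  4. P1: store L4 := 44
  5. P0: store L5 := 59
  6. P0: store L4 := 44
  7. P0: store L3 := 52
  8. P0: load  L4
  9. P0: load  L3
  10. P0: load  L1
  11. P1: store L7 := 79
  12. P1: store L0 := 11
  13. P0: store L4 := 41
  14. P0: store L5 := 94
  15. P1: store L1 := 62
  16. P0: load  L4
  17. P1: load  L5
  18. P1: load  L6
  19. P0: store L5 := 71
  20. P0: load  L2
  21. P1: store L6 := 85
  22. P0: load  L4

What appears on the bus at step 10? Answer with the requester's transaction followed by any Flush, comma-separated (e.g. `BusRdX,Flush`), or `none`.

step 1: P1: store L1 := 99  ⟶  IM  (L1)  txn=BusRdX  M[L1]=30
step 2: P1: store L6 := 33  ⟶  IM  (L6)  txn=BusRdX  M[L6]=20
step 3: P1: load  L6  ⟶  IM  (L6)  txn=∅  M[L6]=20
step 4: P1: store L4 := 44  ⟶  IM  (L4)  txn=BusRdX  M[L4]=30
step 5: P0: store L5 := 59  ⟶  MI  (L5)  txn=BusRdX  M[L5]=10
step 6: P0: store L4 := 44  ⟶  MI  (L4)  txn=BusRdX+Flush  M[L4]=44
step 7: P0: store L3 := 52  ⟶  MI  (L3)  txn=BusRdX  M[L3]=0
step 8: P0: load  L4  ⟶  MI  (L4)  txn=∅  M[L4]=44
step 9: P0: load  L3  ⟶  MI  (L3)  txn=∅  M[L3]=0
step 10: P0: load  L1  ⟶  SS  (L1)  txn=BusRd+Flush  M[L1]=99
step 11: P1: store L7 := 79  ⟶  IM  (L7)  txn=BusRdX  M[L7]=70
step 12: P1: store L0 := 11  ⟶  IM  (L0)  txn=BusRdX  M[L0]=80
step 13: P0: store L4 := 41  ⟶  MI  (L4)  txn=∅  M[L4]=44
step 14: P0: store L5 := 94  ⟶  MI  (L5)  txn=∅  M[L5]=10
step 15: P1: store L1 := 62  ⟶  IM  (L1)  txn=BusRdX  M[L1]=99
step 16: P0: load  L4  ⟶  MI  (L4)  txn=∅  M[L4]=44
step 17: P1: load  L5  ⟶  SS  (L5)  txn=BusRd+Flush  M[L5]=94
step 18: P1: load  L6  ⟶  IM  (L6)  txn=∅  M[L6]=20
step 19: P0: store L5 := 71  ⟶  MI  (L5)  txn=BusRdX  M[L5]=94
step 20: P0: load  L2  ⟶  SI  (L2)  txn=BusRd  M[L2]=50
step 21: P1: store L6 := 85  ⟶  IM  (L6)  txn=∅  M[L6]=20
step 22: P0: load  L4  ⟶  MI  (L4)  txn=∅  M[L4]=44

bus = BusRd,Flush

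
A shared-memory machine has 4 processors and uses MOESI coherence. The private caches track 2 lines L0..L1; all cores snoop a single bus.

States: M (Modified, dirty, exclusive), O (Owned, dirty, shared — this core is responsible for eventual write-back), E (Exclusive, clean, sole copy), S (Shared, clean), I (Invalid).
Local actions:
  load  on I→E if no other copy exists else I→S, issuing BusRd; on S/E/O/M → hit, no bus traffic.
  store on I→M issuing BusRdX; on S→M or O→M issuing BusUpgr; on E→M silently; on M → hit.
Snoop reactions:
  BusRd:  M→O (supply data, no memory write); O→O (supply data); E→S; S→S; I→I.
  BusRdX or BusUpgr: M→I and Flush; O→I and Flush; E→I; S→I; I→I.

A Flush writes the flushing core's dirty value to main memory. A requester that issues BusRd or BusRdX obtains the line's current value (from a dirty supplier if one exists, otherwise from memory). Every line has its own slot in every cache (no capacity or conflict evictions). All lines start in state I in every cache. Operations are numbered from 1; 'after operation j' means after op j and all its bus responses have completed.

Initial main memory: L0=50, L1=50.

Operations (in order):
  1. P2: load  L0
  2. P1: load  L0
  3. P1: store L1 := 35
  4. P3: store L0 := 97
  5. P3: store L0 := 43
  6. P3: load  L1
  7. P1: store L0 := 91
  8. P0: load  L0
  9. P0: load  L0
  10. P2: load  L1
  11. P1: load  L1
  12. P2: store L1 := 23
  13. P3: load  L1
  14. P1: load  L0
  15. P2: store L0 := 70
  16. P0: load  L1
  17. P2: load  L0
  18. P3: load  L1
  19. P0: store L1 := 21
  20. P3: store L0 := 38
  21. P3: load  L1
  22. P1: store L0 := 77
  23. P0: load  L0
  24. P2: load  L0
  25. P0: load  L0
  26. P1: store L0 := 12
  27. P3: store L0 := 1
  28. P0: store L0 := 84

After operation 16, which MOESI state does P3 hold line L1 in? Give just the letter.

state = S

step 1: P2: load  L0  ⟶  IIEI  (L0)  txn=BusRd  M[L0]=50
step 2: P1: load  L0  ⟶  ISSI  (L0)  txn=BusRd  M[L0]=50
step 3: P1: store L1 := 35  ⟶  IMII  (L1)  txn=BusRdX  M[L1]=50
step 4: P3: store L0 := 97  ⟶  IIIM  (L0)  txn=BusRdX  M[L0]=50
step 5: P3: store L0 := 43  ⟶  IIIM  (L0)  txn=∅  M[L0]=50
step 6: P3: load  L1  ⟶  IOIS  (L1)  txn=BusRd  M[L1]=50
step 7: P1: store L0 := 91  ⟶  IMII  (L0)  txn=BusRdX+Flush  M[L0]=43
step 8: P0: load  L0  ⟶  SOII  (L0)  txn=BusRd  M[L0]=43
step 9: P0: load  L0  ⟶  SOII  (L0)  txn=∅  M[L0]=43
step 10: P2: load  L1  ⟶  IOSS  (L1)  txn=BusRd  M[L1]=50
step 11: P1: load  L1  ⟶  IOSS  (L1)  txn=∅  M[L1]=50
step 12: P2: store L1 := 23  ⟶  IIMI  (L1)  txn=BusUpgr+Flush  M[L1]=35
step 13: P3: load  L1  ⟶  IIOS  (L1)  txn=BusRd  M[L1]=35
step 14: P1: load  L0  ⟶  SOII  (L0)  txn=∅  M[L0]=43
step 15: P2: store L0 := 70  ⟶  IIMI  (L0)  txn=BusRdX+Flush  M[L0]=91
step 16: P0: load  L1  ⟶  SIOS  (L1)  txn=BusRd  M[L1]=35
step 17: P2: load  L0  ⟶  IIMI  (L0)  txn=∅  M[L0]=91
step 18: P3: load  L1  ⟶  SIOS  (L1)  txn=∅  M[L1]=35
step 19: P0: store L1 := 21  ⟶  MIII  (L1)  txn=BusUpgr+Flush  M[L1]=23
step 20: P3: store L0 := 38  ⟶  IIIM  (L0)  txn=BusRdX+Flush  M[L0]=70
step 21: P3: load  L1  ⟶  OIIS  (L1)  txn=BusRd  M[L1]=23
step 22: P1: store L0 := 77  ⟶  IMII  (L0)  txn=BusRdX+Flush  M[L0]=38
step 23: P0: load  L0  ⟶  SOII  (L0)  txn=BusRd  M[L0]=38
step 24: P2: load  L0  ⟶  SOSI  (L0)  txn=BusRd  M[L0]=38
step 25: P0: load  L0  ⟶  SOSI  (L0)  txn=∅  M[L0]=38
step 26: P1: store L0 := 12  ⟶  IMII  (L0)  txn=BusUpgr  M[L0]=38
step 27: P3: store L0 := 1  ⟶  IIIM  (L0)  txn=BusRdX+Flush  M[L0]=12
step 28: P0: store L0 := 84  ⟶  MIII  (L0)  txn=BusRdX+Flush  M[L0]=1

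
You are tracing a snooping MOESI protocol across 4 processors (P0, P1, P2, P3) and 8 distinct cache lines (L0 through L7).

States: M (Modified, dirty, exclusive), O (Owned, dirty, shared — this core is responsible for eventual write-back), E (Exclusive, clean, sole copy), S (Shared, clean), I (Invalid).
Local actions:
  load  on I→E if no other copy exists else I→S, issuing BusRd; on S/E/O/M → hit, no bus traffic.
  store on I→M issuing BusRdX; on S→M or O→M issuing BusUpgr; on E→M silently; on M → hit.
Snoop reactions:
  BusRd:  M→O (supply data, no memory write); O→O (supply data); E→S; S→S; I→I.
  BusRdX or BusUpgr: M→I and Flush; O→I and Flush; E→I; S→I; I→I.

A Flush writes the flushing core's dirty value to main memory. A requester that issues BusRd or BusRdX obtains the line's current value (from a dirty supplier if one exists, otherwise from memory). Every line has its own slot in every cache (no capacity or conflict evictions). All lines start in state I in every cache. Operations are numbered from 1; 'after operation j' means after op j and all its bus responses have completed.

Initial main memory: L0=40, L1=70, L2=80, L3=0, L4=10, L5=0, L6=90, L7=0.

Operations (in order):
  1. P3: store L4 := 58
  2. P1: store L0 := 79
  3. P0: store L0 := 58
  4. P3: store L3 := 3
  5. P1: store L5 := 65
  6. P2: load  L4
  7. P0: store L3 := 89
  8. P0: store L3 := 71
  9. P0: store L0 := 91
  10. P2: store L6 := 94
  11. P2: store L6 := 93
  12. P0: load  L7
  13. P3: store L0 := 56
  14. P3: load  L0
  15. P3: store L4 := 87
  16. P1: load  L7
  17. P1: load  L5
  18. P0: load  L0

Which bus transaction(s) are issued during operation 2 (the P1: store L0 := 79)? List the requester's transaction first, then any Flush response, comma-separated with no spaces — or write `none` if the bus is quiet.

1. P3: store L4 := 58  bus=[BusRdX]  L4: P0=I P1=I P2=I P3=M  mem[L4]=10
2. P1: store L0 := 79  bus=[BusRdX]  L0: P0=I P1=M P2=I P3=I  mem[L0]=40
3. P0: store L0 := 58  bus=[BusRdX,Flush]  L0: P0=M P1=I P2=I P3=I  mem[L0]=79
4. P3: store L3 := 3  bus=[BusRdX]  L3: P0=I P1=I P2=I P3=M  mem[L3]=0
5. P1: store L5 := 65  bus=[BusRdX]  L5: P0=I P1=M P2=I P3=I  mem[L5]=0
6. P2: load  L4  bus=[BusRd]  L4: P0=I P1=I P2=S P3=O  mem[L4]=10
7. P0: store L3 := 89  bus=[BusRdX,Flush]  L3: P0=M P1=I P2=I P3=I  mem[L3]=3
8. P0: store L3 := 71  bus=[-]  L3: P0=M P1=I P2=I P3=I  mem[L3]=3
9. P0: store L0 := 91  bus=[-]  L0: P0=M P1=I P2=I P3=I  mem[L0]=79
10. P2: store L6 := 94  bus=[BusRdX]  L6: P0=I P1=I P2=M P3=I  mem[L6]=90
11. P2: store L6 := 93  bus=[-]  L6: P0=I P1=I P2=M P3=I  mem[L6]=90
12. P0: load  L7  bus=[BusRd]  L7: P0=E P1=I P2=I P3=I  mem[L7]=0
13. P3: store L0 := 56  bus=[BusRdX,Flush]  L0: P0=I P1=I P2=I P3=M  mem[L0]=91
14. P3: load  L0  bus=[-]  L0: P0=I P1=I P2=I P3=M  mem[L0]=91
15. P3: store L4 := 87  bus=[BusUpgr]  L4: P0=I P1=I P2=I P3=M  mem[L4]=10
16. P1: load  L7  bus=[BusRd]  L7: P0=S P1=S P2=I P3=I  mem[L7]=0
17. P1: load  L5  bus=[-]  L5: P0=I P1=M P2=I P3=I  mem[L5]=0
18. P0: load  L0  bus=[BusRd]  L0: P0=S P1=I P2=I P3=O  mem[L0]=91

bus = BusRdX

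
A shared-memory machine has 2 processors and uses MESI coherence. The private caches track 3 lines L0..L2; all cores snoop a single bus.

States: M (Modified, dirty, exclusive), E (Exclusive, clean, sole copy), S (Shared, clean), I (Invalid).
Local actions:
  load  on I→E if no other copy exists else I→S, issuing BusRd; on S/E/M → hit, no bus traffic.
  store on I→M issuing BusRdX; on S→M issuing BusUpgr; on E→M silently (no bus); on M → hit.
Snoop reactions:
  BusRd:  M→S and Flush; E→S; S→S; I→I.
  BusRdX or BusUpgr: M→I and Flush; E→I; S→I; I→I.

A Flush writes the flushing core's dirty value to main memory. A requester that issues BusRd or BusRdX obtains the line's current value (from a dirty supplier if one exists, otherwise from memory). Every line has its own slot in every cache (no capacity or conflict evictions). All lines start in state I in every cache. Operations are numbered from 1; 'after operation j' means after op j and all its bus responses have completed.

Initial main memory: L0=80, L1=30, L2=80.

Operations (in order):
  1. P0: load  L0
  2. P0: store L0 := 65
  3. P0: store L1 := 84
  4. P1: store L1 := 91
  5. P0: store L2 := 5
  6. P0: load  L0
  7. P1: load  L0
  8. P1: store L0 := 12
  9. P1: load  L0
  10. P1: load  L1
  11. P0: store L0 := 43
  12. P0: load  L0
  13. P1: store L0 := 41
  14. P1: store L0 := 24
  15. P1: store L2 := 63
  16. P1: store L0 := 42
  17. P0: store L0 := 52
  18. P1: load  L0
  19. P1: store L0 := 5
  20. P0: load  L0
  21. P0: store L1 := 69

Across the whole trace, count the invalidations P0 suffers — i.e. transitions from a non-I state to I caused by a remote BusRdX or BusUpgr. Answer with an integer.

invalidations = 5

1. P0: load  L0  bus=[BusRd]  L0: P0=E P1=I  mem[L0]=80
2. P0: store L0 := 65  bus=[-]  L0: P0=M P1=I  mem[L0]=80
3. P0: store L1 := 84  bus=[BusRdX]  L1: P0=M P1=I  mem[L1]=30
4. P1: store L1 := 91  bus=[BusRdX,Flush]  L1: P0=I P1=M  mem[L1]=84
5. P0: store L2 := 5  bus=[BusRdX]  L2: P0=M P1=I  mem[L2]=80
6. P0: load  L0  bus=[-]  L0: P0=M P1=I  mem[L0]=80
7. P1: load  L0  bus=[BusRd,Flush]  L0: P0=S P1=S  mem[L0]=65
8. P1: store L0 := 12  bus=[BusUpgr]  L0: P0=I P1=M  mem[L0]=65
9. P1: load  L0  bus=[-]  L0: P0=I P1=M  mem[L0]=65
10. P1: load  L1  bus=[-]  L1: P0=I P1=M  mem[L1]=84
11. P0: store L0 := 43  bus=[BusRdX,Flush]  L0: P0=M P1=I  mem[L0]=12
12. P0: load  L0  bus=[-]  L0: P0=M P1=I  mem[L0]=12
13. P1: store L0 := 41  bus=[BusRdX,Flush]  L0: P0=I P1=M  mem[L0]=43
14. P1: store L0 := 24  bus=[-]  L0: P0=I P1=M  mem[L0]=43
15. P1: store L2 := 63  bus=[BusRdX,Flush]  L2: P0=I P1=M  mem[L2]=5
16. P1: store L0 := 42  bus=[-]  L0: P0=I P1=M  mem[L0]=43
17. P0: store L0 := 52  bus=[BusRdX,Flush]  L0: P0=M P1=I  mem[L0]=42
18. P1: load  L0  bus=[BusRd,Flush]  L0: P0=S P1=S  mem[L0]=52
19. P1: store L0 := 5  bus=[BusUpgr]  L0: P0=I P1=M  mem[L0]=52
20. P0: load  L0  bus=[BusRd,Flush]  L0: P0=S P1=S  mem[L0]=5
21. P0: store L1 := 69  bus=[BusRdX,Flush]  L1: P0=M P1=I  mem[L1]=91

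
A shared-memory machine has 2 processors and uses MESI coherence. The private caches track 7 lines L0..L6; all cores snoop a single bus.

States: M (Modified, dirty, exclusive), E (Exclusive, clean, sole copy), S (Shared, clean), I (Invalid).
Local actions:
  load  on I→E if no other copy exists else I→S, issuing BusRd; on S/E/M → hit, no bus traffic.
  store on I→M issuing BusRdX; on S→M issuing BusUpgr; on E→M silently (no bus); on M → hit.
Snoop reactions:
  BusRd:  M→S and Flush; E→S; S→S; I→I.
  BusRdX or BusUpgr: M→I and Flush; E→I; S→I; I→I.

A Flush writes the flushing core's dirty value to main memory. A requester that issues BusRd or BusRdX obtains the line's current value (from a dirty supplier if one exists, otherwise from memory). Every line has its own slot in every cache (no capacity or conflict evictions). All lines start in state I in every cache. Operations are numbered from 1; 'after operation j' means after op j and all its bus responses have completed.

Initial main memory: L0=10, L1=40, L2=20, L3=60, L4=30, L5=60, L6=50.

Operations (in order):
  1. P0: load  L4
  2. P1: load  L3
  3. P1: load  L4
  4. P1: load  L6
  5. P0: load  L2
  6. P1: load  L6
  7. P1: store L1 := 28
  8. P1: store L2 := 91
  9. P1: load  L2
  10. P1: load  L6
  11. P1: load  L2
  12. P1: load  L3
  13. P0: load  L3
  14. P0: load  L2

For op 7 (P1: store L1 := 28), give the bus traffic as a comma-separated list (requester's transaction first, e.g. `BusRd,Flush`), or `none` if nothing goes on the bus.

  op1 P0: load  L4 → E/I on L4; bus BusRd; mem=30
  op2 P1: load  L3 → I/E on L3; bus BusRd; mem=60
  op3 P1: load  L4 → S/S on L4; bus BusRd; mem=30
  op4 P1: load  L6 → I/E on L6; bus BusRd; mem=50
  op5 P0: load  L2 → E/I on L2; bus BusRd; mem=20
  op6 P1: load  L6 → I/E on L6; bus (none); mem=50
  op7 P1: store L1 := 28 → I/M on L1; bus BusRdX; mem=40
  op8 P1: store L2 := 91 → I/M on L2; bus BusRdX; mem=20
  op9 P1: load  L2 → I/M on L2; bus (none); mem=20
  op10 P1: load  L6 → I/E on L6; bus (none); mem=50
  op11 P1: load  L2 → I/M on L2; bus (none); mem=20
  op12 P1: load  L3 → I/E on L3; bus (none); mem=60
  op13 P0: load  L3 → S/S on L3; bus BusRd; mem=60
  op14 P0: load  L2 → S/S on L2; bus BusRd Flush; mem=91

bus = BusRdX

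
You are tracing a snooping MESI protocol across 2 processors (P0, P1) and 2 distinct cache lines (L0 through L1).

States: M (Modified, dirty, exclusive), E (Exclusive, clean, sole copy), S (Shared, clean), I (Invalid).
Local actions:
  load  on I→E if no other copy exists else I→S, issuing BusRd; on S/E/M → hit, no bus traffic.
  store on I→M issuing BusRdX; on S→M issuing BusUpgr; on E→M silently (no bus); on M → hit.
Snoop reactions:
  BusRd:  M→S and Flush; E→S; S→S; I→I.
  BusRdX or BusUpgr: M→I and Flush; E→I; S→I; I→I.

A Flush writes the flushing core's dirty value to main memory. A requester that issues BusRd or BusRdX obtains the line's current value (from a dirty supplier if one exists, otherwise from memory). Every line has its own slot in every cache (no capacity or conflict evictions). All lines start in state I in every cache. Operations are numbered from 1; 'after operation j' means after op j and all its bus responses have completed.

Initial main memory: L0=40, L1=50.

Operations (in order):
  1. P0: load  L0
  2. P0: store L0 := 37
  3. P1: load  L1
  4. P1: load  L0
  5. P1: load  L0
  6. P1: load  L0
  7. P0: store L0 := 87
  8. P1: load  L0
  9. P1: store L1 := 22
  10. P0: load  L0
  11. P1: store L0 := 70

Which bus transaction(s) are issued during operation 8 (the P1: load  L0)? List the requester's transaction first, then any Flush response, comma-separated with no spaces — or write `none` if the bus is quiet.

bus = BusRd,Flush

1. P0: load  L0  bus=[BusRd]  L0: P0=E P1=I  mem[L0]=40
2. P0: store L0 := 37  bus=[-]  L0: P0=M P1=I  mem[L0]=40
3. P1: load  L1  bus=[BusRd]  L1: P0=I P1=E  mem[L1]=50
4. P1: load  L0  bus=[BusRd,Flush]  L0: P0=S P1=S  mem[L0]=37
5. P1: load  L0  bus=[-]  L0: P0=S P1=S  mem[L0]=37
6. P1: load  L0  bus=[-]  L0: P0=S P1=S  mem[L0]=37
7. P0: store L0 := 87  bus=[BusUpgr]  L0: P0=M P1=I  mem[L0]=37
8. P1: load  L0  bus=[BusRd,Flush]  L0: P0=S P1=S  mem[L0]=87
9. P1: store L1 := 22  bus=[-]  L1: P0=I P1=M  mem[L1]=50
10. P0: load  L0  bus=[-]  L0: P0=S P1=S  mem[L0]=87
11. P1: store L0 := 70  bus=[BusUpgr]  L0: P0=I P1=M  mem[L0]=87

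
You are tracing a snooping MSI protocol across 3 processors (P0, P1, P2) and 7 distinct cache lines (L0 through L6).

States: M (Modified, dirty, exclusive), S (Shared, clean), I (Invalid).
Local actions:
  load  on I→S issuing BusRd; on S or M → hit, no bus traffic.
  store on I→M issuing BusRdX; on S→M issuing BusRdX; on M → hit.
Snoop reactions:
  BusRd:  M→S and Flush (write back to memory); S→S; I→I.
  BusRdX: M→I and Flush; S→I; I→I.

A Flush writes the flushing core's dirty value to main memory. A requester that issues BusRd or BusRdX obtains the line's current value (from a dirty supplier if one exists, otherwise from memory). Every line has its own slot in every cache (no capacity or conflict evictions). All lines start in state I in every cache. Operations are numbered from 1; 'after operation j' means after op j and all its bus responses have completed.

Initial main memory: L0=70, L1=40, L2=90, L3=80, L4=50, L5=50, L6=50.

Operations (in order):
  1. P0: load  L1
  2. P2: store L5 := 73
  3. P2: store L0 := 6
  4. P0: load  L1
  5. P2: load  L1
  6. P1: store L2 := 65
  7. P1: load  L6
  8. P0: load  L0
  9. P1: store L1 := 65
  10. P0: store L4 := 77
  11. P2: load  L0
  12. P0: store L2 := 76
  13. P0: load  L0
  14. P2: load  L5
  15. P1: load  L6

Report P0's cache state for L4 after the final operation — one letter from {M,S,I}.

state = M

  op1 P0: load  L1 → S/I/I on L1; bus BusRd; mem=40
  op2 P2: store L5 := 73 → I/I/M on L5; bus BusRdX; mem=50
  op3 P2: store L0 := 6 → I/I/M on L0; bus BusRdX; mem=70
  op4 P0: load  L1 → S/I/I on L1; bus (none); mem=40
  op5 P2: load  L1 → S/I/S on L1; bus BusRd; mem=40
  op6 P1: store L2 := 65 → I/M/I on L2; bus BusRdX; mem=90
  op7 P1: load  L6 → I/S/I on L6; bus BusRd; mem=50
  op8 P0: load  L0 → S/I/S on L0; bus BusRd Flush; mem=6
  op9 P1: store L1 := 65 → I/M/I on L1; bus BusRdX; mem=40
  op10 P0: store L4 := 77 → M/I/I on L4; bus BusRdX; mem=50
  op11 P2: load  L0 → S/I/S on L0; bus (none); mem=6
  op12 P0: store L2 := 76 → M/I/I on L2; bus BusRdX Flush; mem=65
  op13 P0: load  L0 → S/I/S on L0; bus (none); mem=6
  op14 P2: load  L5 → I/I/M on L5; bus (none); mem=50
  op15 P1: load  L6 → I/S/I on L6; bus (none); mem=50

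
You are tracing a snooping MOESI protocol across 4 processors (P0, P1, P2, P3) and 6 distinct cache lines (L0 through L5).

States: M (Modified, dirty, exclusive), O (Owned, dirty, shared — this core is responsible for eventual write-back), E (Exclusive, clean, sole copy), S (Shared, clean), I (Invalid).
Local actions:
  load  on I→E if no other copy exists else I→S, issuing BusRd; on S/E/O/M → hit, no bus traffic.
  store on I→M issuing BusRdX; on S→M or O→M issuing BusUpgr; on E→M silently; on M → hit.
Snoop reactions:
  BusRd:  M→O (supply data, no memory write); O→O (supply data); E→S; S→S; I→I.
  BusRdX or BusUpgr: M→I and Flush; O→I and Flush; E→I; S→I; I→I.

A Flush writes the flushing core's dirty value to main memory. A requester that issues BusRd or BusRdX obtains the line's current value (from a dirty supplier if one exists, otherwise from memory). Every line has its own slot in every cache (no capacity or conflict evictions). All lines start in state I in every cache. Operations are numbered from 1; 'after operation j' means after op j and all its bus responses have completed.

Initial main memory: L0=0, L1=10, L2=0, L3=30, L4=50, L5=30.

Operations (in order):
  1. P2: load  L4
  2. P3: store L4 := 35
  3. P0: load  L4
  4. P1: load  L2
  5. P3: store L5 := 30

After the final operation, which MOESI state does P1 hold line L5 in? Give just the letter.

  op1 P2: load  L4 → I/I/E/I on L4; bus BusRd; mem=50
  op2 P3: store L4 := 35 → I/I/I/M on L4; bus BusRdX; mem=50
  op3 P0: load  L4 → S/I/I/O on L4; bus BusRd; mem=50
  op4 P1: load  L2 → I/E/I/I on L2; bus BusRd; mem=0
  op5 P3: store L5 := 30 → I/I/I/M on L5; bus BusRdX; mem=30

state = I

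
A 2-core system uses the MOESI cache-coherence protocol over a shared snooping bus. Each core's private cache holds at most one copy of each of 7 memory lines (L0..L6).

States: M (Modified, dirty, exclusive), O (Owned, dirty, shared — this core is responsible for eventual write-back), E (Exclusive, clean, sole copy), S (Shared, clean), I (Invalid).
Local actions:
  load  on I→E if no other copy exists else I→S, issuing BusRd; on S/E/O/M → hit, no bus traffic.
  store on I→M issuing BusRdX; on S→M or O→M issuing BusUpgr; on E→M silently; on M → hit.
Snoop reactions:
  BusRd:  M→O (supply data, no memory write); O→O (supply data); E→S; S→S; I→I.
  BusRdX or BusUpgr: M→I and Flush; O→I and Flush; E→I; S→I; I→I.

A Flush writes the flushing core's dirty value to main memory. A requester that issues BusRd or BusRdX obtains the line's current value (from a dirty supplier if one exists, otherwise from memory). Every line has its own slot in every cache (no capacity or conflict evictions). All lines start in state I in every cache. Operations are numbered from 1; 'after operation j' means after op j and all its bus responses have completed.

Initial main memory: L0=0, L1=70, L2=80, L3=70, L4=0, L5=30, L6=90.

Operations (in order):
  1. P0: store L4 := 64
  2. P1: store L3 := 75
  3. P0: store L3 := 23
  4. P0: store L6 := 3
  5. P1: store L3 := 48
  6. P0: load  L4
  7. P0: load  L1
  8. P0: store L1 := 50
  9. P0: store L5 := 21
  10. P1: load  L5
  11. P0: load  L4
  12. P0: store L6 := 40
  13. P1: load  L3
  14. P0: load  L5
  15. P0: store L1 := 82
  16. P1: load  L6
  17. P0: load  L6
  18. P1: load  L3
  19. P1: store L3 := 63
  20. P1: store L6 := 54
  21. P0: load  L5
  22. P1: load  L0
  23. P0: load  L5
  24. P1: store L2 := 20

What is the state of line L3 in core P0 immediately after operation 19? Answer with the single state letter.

state = I

[1] P0: store L4 := 64 | P0:M(64), P1:I | bus: BusRdX
[2] P1: store L3 := 75 | P0:I, P1:M(75) | bus: BusRdX
[3] P0: store L3 := 23 | P0:M(23), P1:I | bus: BusRdX,Flush
[4] P0: store L6 := 3 | P0:M(3), P1:I | bus: BusRdX
[5] P1: store L3 := 48 | P0:I, P1:M(48) | bus: BusRdX,Flush
[6] P0: load  L4 | P0:M(64), P1:I | bus: none
[7] P0: load  L1 | P0:E(70), P1:I | bus: BusRd
[8] P0: store L1 := 50 | P0:M(50), P1:I | bus: none
[9] P0: store L5 := 21 | P0:M(21), P1:I | bus: BusRdX
[10] P1: load  L5 | P0:O(21), P1:S(21) | bus: BusRd
[11] P0: load  L4 | P0:M(64), P1:I | bus: none
[12] P0: store L6 := 40 | P0:M(40), P1:I | bus: none
[13] P1: load  L3 | P0:I, P1:M(48) | bus: none
[14] P0: load  L5 | P0:O(21), P1:S(21) | bus: none
[15] P0: store L1 := 82 | P0:M(82), P1:I | bus: none
[16] P1: load  L6 | P0:O(40), P1:S(40) | bus: BusRd
[17] P0: load  L6 | P0:O(40), P1:S(40) | bus: none
[18] P1: load  L3 | P0:I, P1:M(48) | bus: none
[19] P1: store L3 := 63 | P0:I, P1:M(63) | bus: none
[20] P1: store L6 := 54 | P0:I, P1:M(54) | bus: BusUpgr,Flush
[21] P0: load  L5 | P0:O(21), P1:S(21) | bus: none
[22] P1: load  L0 | P0:I, P1:E(0) | bus: BusRd
[23] P0: load  L5 | P0:O(21), P1:S(21) | bus: none
[24] P1: store L2 := 20 | P0:I, P1:M(20) | bus: BusRdX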